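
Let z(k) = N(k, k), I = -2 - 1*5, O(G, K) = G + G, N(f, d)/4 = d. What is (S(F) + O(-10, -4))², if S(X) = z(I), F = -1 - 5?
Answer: 2304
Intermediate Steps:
N(f, d) = 4*d
O(G, K) = 2*G
I = -7 (I = -2 - 5 = -7)
F = -6
z(k) = 4*k
S(X) = -28 (S(X) = 4*(-7) = -28)
(S(F) + O(-10, -4))² = (-28 + 2*(-10))² = (-28 - 20)² = (-48)² = 2304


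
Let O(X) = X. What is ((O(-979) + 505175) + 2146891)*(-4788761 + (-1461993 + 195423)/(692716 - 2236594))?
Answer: -1088898856666460842/85771 ≈ -1.2695e+13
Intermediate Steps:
((O(-979) + 505175) + 2146891)*(-4788761 + (-1461993 + 195423)/(692716 - 2236594)) = ((-979 + 505175) + 2146891)*(-4788761 + (-1461993 + 195423)/(692716 - 2236594)) = (504196 + 2146891)*(-4788761 - 1266570/(-1543878)) = 2651087*(-4788761 - 1266570*(-1/1543878)) = 2651087*(-4788761 + 70365/85771) = 2651087*(-410736749366/85771) = -1088898856666460842/85771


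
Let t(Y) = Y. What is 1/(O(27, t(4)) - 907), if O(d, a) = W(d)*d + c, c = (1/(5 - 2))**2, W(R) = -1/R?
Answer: -9/8171 ≈ -0.0011015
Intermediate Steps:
c = 1/9 (c = (1/3)**2 = 1/9 ≈ 0.11111)
O(d, a) = -8/9 (O(d, a) = (-1/d)*d + 1/9 = -1 + 1/9 = -8/9)
1/(O(27, t(4)) - 907) = 1/(-8/9 - 907) = 1/(-8171/9) = -9/8171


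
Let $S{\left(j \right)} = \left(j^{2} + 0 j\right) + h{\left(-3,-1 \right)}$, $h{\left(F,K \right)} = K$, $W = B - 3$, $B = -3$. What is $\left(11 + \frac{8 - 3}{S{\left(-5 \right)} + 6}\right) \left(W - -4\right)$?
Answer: $- \frac{67}{3} \approx -22.333$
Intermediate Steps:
$W = -6$ ($W = -3 - 3 = -6$)
$S{\left(j \right)} = -1 + j^{2}$ ($S{\left(j \right)} = \left(j^{2} + 0 j\right) - 1 = \left(j^{2} + 0\right) - 1 = j^{2} - 1 = -1 + j^{2}$)
$\left(11 + \frac{8 - 3}{S{\left(-5 \right)} + 6}\right) \left(W - -4\right) = \left(11 + \frac{8 - 3}{\left(-1 + \left(-5\right)^{2}\right) + 6}\right) \left(-6 - -4\right) = \left(11 + \frac{5}{\left(-1 + 25\right) + 6}\right) \left(-6 + 4\right) = \left(11 + \frac{5}{24 + 6}\right) \left(-2\right) = \left(11 + \frac{5}{30}\right) \left(-2\right) = \left(11 + 5 \cdot \frac{1}{30}\right) \left(-2\right) = \left(11 + \frac{1}{6}\right) \left(-2\right) = \frac{67}{6} \left(-2\right) = - \frac{67}{3}$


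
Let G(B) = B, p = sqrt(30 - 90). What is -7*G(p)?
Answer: -14*I*sqrt(15) ≈ -54.222*I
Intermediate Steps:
p = 2*I*sqrt(15) (p = sqrt(-60) = 2*I*sqrt(15) ≈ 7.746*I)
-7*G(p) = -14*I*sqrt(15)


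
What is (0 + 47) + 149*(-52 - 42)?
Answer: -13959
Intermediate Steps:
(0 + 47) + 149*(-52 - 42) = 47 + 149*(-94) = 47 - 14006 = -13959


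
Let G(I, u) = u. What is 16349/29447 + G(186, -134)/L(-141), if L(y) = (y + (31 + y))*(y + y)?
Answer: 576634510/1042158777 ≈ 0.55331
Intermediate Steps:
L(y) = 2*y*(31 + 2*y) (L(y) = (31 + 2*y)*(2*y) = 2*y*(31 + 2*y))
16349/29447 + G(186, -134)/L(-141) = 16349/29447 - 134*(-1/(282*(31 + 2*(-141)))) = 16349*(1/29447) - 134*(-1/(282*(31 - 282))) = 16349/29447 - 134/(2*(-141)*(-251)) = 16349/29447 - 134/70782 = 16349/29447 - 134*1/70782 = 16349/29447 - 67/35391 = 576634510/1042158777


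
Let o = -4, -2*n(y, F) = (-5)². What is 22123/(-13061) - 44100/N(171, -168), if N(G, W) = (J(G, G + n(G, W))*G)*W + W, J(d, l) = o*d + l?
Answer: -3982780462/2347309859 ≈ -1.6967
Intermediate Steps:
n(y, F) = -25/2 (n(y, F) = -½*(-5)² = -½*25 = -25/2)
J(d, l) = l - 4*d (J(d, l) = -4*d + l = l - 4*d)
N(G, W) = W + G*W*(-25/2 - 3*G) (N(G, W) = (((G - 25/2) - 4*G)*G)*W + W = (((-25/2 + G) - 4*G)*G)*W + W = ((-25/2 - 3*G)*G)*W + W = (G*(-25/2 - 3*G))*W + W = G*W*(-25/2 - 3*G) + W = W + G*W*(-25/2 - 3*G))
22123/(-13061) - 44100/N(171, -168) = 22123/(-13061) - 44100*(-1/(84*(2 - 1*171*(25 + 6*171)))) = 22123*(-1/13061) - 44100*(-1/(84*(2 - 1*171*(25 + 1026)))) = -22123/13061 - 44100*(-1/(84*(2 - 1*171*1051))) = -22123/13061 - 44100*(-1/(84*(2 - 179721))) = -22123/13061 - 44100/((½)*(-168)*(-179719)) = -22123/13061 - 44100/15096396 = -22123/13061 - 44100*1/15096396 = -22123/13061 - 525/179719 = -3982780462/2347309859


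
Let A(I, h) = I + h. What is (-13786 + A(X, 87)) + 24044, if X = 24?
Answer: 10369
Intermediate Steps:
(-13786 + A(X, 87)) + 24044 = (-13786 + (24 + 87)) + 24044 = (-13786 + 111) + 24044 = -13675 + 24044 = 10369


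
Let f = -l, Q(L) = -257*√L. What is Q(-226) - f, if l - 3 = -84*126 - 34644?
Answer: -45225 - 257*I*√226 ≈ -45225.0 - 3863.6*I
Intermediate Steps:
l = -45225 (l = 3 + (-84*126 - 34644) = 3 + (-10584 - 34644) = 3 - 45228 = -45225)
f = 45225 (f = -1*(-45225) = 45225)
Q(-226) - f = -257*I*√226 - 1*45225 = -257*I*√226 - 45225 = -45225 - 257*I*√226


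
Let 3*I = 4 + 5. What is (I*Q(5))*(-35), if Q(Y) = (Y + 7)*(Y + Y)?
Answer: -12600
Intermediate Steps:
I = 3 (I = (4 + 5)/3 = (⅓)*9 = 3)
Q(Y) = 2*Y*(7 + Y) (Q(Y) = (7 + Y)*(2*Y) = 2*Y*(7 + Y))
(I*Q(5))*(-35) = (3*(2*5*(7 + 5)))*(-35) = (3*(2*5*12))*(-35) = (3*120)*(-35) = 360*(-35) = -12600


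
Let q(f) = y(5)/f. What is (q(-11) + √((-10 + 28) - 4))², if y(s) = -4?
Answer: 1710/121 + 8*√14/11 ≈ 16.853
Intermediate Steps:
q(f) = -4/f
(q(-11) + √((-10 + 28) - 4))² = (-4/(-11) + √((-10 + 28) - 4))² = (-4*(-1/11) + √(18 - 4))² = (4/11 + √14)²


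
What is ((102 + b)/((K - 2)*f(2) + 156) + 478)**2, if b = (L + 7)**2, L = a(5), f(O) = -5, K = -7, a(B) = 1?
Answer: 9262907536/40401 ≈ 2.2927e+5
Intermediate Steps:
L = 1
b = 64 (b = (1 + 7)**2 = 8**2 = 64)
((102 + b)/((K - 2)*f(2) + 156) + 478)**2 = ((102 + 64)/((-7 - 2)*(-5) + 156) + 478)**2 = (166/(-9*(-5) + 156) + 478)**2 = (166/(45 + 156) + 478)**2 = (166/201 + 478)**2 = (96244/201)**2 = 9262907536/40401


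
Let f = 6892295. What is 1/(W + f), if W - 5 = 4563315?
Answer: 1/11455615 ≈ 8.7293e-8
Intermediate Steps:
W = 4563320 (W = 5 + 4563315 = 4563320)
1/(W + f) = 1/(4563320 + 6892295) = 1/11455615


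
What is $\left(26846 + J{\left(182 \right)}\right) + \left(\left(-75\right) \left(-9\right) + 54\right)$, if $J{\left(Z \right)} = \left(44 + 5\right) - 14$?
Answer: $27610$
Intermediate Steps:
$J{\left(Z \right)} = 35$ ($J{\left(Z \right)} = 49 - 14 = 35$)
$\left(26846 + J{\left(182 \right)}\right) + \left(\left(-75\right) \left(-9\right) + 54\right) = \left(26846 + 35\right) + \left(\left(-75\right) \left(-9\right) + 54\right) = 26881 + \left(675 + 54\right) = 26881 + 729 = 27610$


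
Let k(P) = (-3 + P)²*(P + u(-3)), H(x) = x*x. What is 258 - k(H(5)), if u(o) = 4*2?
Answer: -15714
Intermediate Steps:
u(o) = 8
H(x) = x²
k(P) = (-3 + P)²*(8 + P) (k(P) = (-3 + P)²*(P + 8) = (-3 + P)²*(8 + P))
258 - k(H(5)) = 258 - (-3 + 5²)²*(8 + 5²) = 258 - (-3 + 25)²*(8 + 25) = 258 - 22²*33 = 258 - 484*33 = 258 - 1*15972 = 258 - 15972 = -15714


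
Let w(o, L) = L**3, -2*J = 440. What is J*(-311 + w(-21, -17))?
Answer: 1149280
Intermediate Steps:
J = -220 (J = -1/2*440 = -220)
J*(-311 + w(-21, -17)) = -220*(-311 + (-17)**3) = -220*(-311 - 4913) = -220*(-5224) = 1149280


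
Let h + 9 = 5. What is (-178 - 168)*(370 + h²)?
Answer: -133556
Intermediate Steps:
h = -4 (h = -9 + 5 = -4)
(-178 - 168)*(370 + h²) = (-178 - 168)*(370 + (-4)²) = -346*(370 + 16) = -346*386 = -133556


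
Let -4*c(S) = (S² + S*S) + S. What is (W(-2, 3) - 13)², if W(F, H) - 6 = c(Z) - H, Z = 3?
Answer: 3721/16 ≈ 232.56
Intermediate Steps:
c(S) = -S²/2 - S/4 (c(S) = -((S² + S*S) + S)/4 = -((S² + S²) + S)/4 = -(2*S² + S)/4 = -(S + 2*S²)/4 = -S²/2 - S/4)
W(F, H) = ¾ - H (W(F, H) = 6 + (-¼*3*(1 + 2*3) - H) = 6 + (-¼*3*(1 + 6) - H) = 6 + (-¼*3*7 - H) = 6 + (-21/4 - H) = ¾ - H)
(W(-2, 3) - 13)² = ((¾ - 1*3) - 13)² = ((¾ - 3) - 13)² = (-9/4 - 13)² = (-61/4)² = 3721/16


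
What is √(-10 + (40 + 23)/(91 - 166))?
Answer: I*√271/5 ≈ 3.2924*I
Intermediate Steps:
√(-10 + (40 + 23)/(91 - 166)) = √(-10 + 63/(-75)) = √(-10 + 63*(-1/75)) = √(-10 - 21/25) = √(-271/25) = I*√271/5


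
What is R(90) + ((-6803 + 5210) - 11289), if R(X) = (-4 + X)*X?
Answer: -5142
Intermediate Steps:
R(X) = X*(-4 + X)
R(90) + ((-6803 + 5210) - 11289) = 90*(-4 + 90) + ((-6803 + 5210) - 11289) = 90*86 + (-1593 - 11289) = 7740 - 12882 = -5142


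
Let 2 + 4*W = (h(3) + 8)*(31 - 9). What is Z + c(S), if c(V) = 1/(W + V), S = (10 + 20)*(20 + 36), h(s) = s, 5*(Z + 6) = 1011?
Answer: 341389/1740 ≈ 196.20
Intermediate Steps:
Z = 981/5 (Z = -6 + (⅕)*1011 = -6 + 1011/5 = 981/5 ≈ 196.20)
S = 1680 (S = 30*56 = 1680)
W = 60 (W = -½ + ((3 + 8)*(31 - 9))/4 = -½ + (11*22)/4 = -½ + (¼)*242 = -½ + 121/2 = 60)
c(V) = 1/(60 + V)
Z + c(S) = 981/5 + 1/(60 + 1680) = 981/5 + 1/1740 = 341389/1740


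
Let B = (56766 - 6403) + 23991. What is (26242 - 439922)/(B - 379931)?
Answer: 413680/305577 ≈ 1.3538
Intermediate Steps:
B = 74354 (B = 50363 + 23991 = 74354)
(26242 - 439922)/(B - 379931) = (26242 - 439922)/(74354 - 379931) = -413680/(-305577) = -413680*(-1/305577) = 413680/305577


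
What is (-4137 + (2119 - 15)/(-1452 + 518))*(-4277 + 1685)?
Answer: 5010416352/467 ≈ 1.0729e+7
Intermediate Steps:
(-4137 + (2119 - 15)/(-1452 + 518))*(-4277 + 1685) = (-4137 + 2104/(-934))*(-2592) = (-4137 + 2104*(-1/934))*(-2592) = (-4137 - 1052/467)*(-2592) = -1933031/467*(-2592) = 5010416352/467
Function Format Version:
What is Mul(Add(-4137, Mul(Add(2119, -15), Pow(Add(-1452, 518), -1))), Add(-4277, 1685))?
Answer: Rational(5010416352, 467) ≈ 1.0729e+7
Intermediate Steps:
Mul(Add(-4137, Mul(Add(2119, -15), Pow(Add(-1452, 518), -1))), Add(-4277, 1685)) = Mul(Add(-4137, Mul(2104, Pow(-934, -1))), -2592) = Mul(Add(-4137, Mul(2104, Rational(-1, 934))), -2592) = Mul(Add(-4137, Rational(-1052, 467)), -2592) = Mul(Rational(-1933031, 467), -2592) = Rational(5010416352, 467)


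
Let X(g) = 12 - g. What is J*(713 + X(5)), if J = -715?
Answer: -514800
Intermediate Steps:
J*(713 + X(5)) = -715*(713 + (12 - 1*5)) = -715*(713 + (12 - 5)) = -715*(713 + 7) = -715*720 = -514800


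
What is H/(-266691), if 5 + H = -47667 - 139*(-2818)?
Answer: -344030/266691 ≈ -1.2900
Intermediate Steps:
H = 344030 (H = -5 + (-47667 - 139*(-2818)) = -5 + (-47667 - 1*(-391702)) = -5 + (-47667 + 391702) = -5 + 344035 = 344030)
H/(-266691) = 344030/(-266691) = 344030*(-1/266691) = -344030/266691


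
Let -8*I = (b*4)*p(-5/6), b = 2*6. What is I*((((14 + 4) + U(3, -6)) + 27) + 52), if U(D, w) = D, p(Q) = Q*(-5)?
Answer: -2500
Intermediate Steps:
p(Q) = -5*Q
b = 12
I = -25 (I = -12*4*(-(-25)/6)/8 = -6*(-(-25)/6) = -6*(-5*(-5/6)) = -6*25/6 = -1/8*200 = -25)
I*((((14 + 4) + U(3, -6)) + 27) + 52) = -25*((((14 + 4) + 3) + 27) + 52) = -25*(((18 + 3) + 27) + 52) = -25*((21 + 27) + 52) = -25*(48 + 52) = -25*100 = -2500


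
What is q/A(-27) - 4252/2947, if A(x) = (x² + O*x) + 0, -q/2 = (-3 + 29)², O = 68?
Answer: -722620/3262329 ≈ -0.22150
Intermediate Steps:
q = -1352 (q = -2*(-3 + 29)² = -2*26² = -2*676 = -1352)
A(x) = x² + 68*x (A(x) = (x² + 68*x) + 0 = x² + 68*x)
q/A(-27) - 4252/2947 = -1352*(-1/(27*(68 - 27))) - 4252/2947 = -1352/((-27*41)) - 4252*1/2947 = -1352/(-1107) - 4252/2947 = -1352*(-1/1107) - 4252/2947 = 1352/1107 - 4252/2947 = -722620/3262329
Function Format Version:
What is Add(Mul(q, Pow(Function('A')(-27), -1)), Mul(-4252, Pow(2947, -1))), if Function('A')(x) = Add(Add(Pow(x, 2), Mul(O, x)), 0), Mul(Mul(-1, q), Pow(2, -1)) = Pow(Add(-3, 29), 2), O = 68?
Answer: Rational(-722620, 3262329) ≈ -0.22150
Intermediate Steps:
q = -1352 (q = Mul(-2, Pow(Add(-3, 29), 2)) = Mul(-2, Pow(26, 2)) = Mul(-2, 676) = -1352)
Function('A')(x) = Add(Pow(x, 2), Mul(68, x)) (Function('A')(x) = Add(Add(Pow(x, 2), Mul(68, x)), 0) = Add(Pow(x, 2), Mul(68, x)))
Add(Mul(q, Pow(Function('A')(-27), -1)), Mul(-4252, Pow(2947, -1))) = Add(Mul(-1352, Pow(Mul(-27, Add(68, -27)), -1)), Mul(-4252, Pow(2947, -1))) = Add(Mul(-1352, Pow(Mul(-27, 41), -1)), Mul(-4252, Rational(1, 2947))) = Add(Mul(-1352, Pow(-1107, -1)), Rational(-4252, 2947)) = Add(Mul(-1352, Rational(-1, 1107)), Rational(-4252, 2947)) = Add(Rational(1352, 1107), Rational(-4252, 2947)) = Rational(-722620, 3262329)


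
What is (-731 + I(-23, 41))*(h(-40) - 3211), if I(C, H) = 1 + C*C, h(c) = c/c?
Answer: 645210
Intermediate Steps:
h(c) = 1
I(C, H) = 1 + C²
(-731 + I(-23, 41))*(h(-40) - 3211) = (-731 + (1 + (-23)²))*(1 - 3211) = (-731 + (1 + 529))*(-3210) = (-731 + 530)*(-3210) = -201*(-3210) = 645210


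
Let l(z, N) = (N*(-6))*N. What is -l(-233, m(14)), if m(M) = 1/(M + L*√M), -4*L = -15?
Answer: 21552/7 - 5760*√14/7 ≈ 0.0076360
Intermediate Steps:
L = 15/4 (L = -¼*(-15) = 15/4 ≈ 3.7500)
m(M) = 1/(M + 15*√M/4)
l(z, N) = -6*N² (l(z, N) = (-6*N)*N = -6*N²)
-l(-233, m(14)) = -(-6)*(4/(4*14 + 15*√14))² = -(-6)*(4/(56 + 15*√14))² = -(-6)*16/(56 + 15*√14)² = -(-96)/(56 + 15*√14)² = 96/(56 + 15*√14)²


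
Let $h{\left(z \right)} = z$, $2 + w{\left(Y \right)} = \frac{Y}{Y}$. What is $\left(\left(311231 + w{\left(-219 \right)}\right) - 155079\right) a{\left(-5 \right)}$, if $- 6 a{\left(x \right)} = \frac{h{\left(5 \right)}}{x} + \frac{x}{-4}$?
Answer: $- \frac{156151}{24} \approx -6506.3$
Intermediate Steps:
$w{\left(Y \right)} = -1$ ($w{\left(Y \right)} = -2 + \frac{Y}{Y} = -2 + 1 = -1$)
$a{\left(x \right)} = - \frac{5}{6 x} + \frac{x}{24}$ ($a{\left(x \right)} = - \frac{\frac{5}{x} + \frac{x}{-4}}{6} = - \frac{\frac{5}{x} + x \left(- \frac{1}{4}\right)}{6} = - \frac{\frac{5}{x} - \frac{x}{4}}{6} = - \frac{5}{6 x} + \frac{x}{24}$)
$\left(\left(311231 + w{\left(-219 \right)}\right) - 155079\right) a{\left(-5 \right)} = \left(\left(311231 - 1\right) - 155079\right) \frac{-20 + \left(-5\right)^{2}}{24 \left(-5\right)} = \left(311230 - 155079\right) \frac{1}{24} \left(- \frac{1}{5}\right) \left(-20 + 25\right) = 156151 \cdot \frac{1}{24} \left(- \frac{1}{5}\right) 5 = 156151 \left(- \frac{1}{24}\right) = - \frac{156151}{24}$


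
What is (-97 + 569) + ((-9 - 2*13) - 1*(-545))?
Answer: 982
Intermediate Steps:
(-97 + 569) + ((-9 - 2*13) - 1*(-545)) = 472 + ((-9 - 26) + 545) = 472 + (-35 + 545) = 472 + 510 = 982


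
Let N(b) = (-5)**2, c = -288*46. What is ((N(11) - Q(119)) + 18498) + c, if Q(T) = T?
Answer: 5156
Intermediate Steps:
c = -13248
N(b) = 25
((N(11) - Q(119)) + 18498) + c = ((25 - 1*119) + 18498) - 13248 = ((25 - 119) + 18498) - 13248 = (-94 + 18498) - 13248 = 18404 - 13248 = 5156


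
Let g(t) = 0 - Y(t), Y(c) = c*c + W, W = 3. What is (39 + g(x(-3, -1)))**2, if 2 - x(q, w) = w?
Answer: 729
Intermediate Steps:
Y(c) = 3 + c**2 (Y(c) = c*c + 3 = c**2 + 3 = 3 + c**2)
x(q, w) = 2 - w
g(t) = -3 - t**2 (g(t) = 0 - (3 + t**2) = 0 + (-3 - t**2) = -3 - t**2)
(39 + g(x(-3, -1)))**2 = (39 + (-3 - (2 - 1*(-1))**2))**2 = (39 + (-3 - (2 + 1)**2))**2 = (39 + (-3 - 1*3**2))**2 = (39 + (-3 - 1*9))**2 = (39 + (-3 - 9))**2 = (39 - 12)**2 = 27**2 = 729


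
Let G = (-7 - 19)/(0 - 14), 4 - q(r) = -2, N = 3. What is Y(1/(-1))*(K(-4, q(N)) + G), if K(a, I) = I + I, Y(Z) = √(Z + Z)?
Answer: 97*I*√2/7 ≈ 19.597*I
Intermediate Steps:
q(r) = 6 (q(r) = 4 - 1*(-2) = 4 + 2 = 6)
Y(Z) = √2*√Z (Y(Z) = √(2*Z) = √2*√Z)
K(a, I) = 2*I
G = 13/7 (G = -26/(-14) = -26*(-1/14) = 13/7 ≈ 1.8571)
Y(1/(-1))*(K(-4, q(N)) + G) = (√2*√(1/(-1)))*(2*6 + 13/7) = (√2*√(-1))*(12 + 13/7) = (√2*I)*(97/7) = (I*√2)*(97/7) = 97*I*√2/7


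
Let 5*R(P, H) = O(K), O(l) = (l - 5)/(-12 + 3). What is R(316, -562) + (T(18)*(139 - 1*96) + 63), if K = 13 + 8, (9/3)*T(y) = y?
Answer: 14429/45 ≈ 320.64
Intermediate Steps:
T(y) = y/3
K = 21
O(l) = 5/9 - l/9 (O(l) = (-5 + l)/(-9) = (-5 + l)*(-⅑) = 5/9 - l/9)
R(P, H) = -16/45 (R(P, H) = (5/9 - ⅑*21)/5 = (5/9 - 7/3)/5 = (⅕)*(-16/9) = -16/45)
R(316, -562) + (T(18)*(139 - 1*96) + 63) = -16/45 + (((⅓)*18)*(139 - 1*96) + 63) = -16/45 + (6*(139 - 96) + 63) = -16/45 + (6*43 + 63) = -16/45 + (258 + 63) = -16/45 + 321 = 14429/45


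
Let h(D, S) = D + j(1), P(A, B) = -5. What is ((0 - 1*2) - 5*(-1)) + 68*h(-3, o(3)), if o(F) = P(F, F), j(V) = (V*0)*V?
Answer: -201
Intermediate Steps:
j(V) = 0 (j(V) = 0*V = 0)
o(F) = -5
h(D, S) = D (h(D, S) = D + 0 = D)
((0 - 1*2) - 5*(-1)) + 68*h(-3, o(3)) = ((0 - 1*2) - 5*(-1)) + 68*(-3) = ((0 - 2) + 5) - 204 = (-2 + 5) - 204 = 3 - 204 = -201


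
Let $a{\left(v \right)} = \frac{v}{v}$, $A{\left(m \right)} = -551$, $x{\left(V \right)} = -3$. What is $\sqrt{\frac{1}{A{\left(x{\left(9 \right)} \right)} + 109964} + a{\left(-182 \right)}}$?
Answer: $\frac{\sqrt{1330145998}}{36471} \approx 1.0$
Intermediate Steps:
$a{\left(v \right)} = 1$
$\sqrt{\frac{1}{A{\left(x{\left(9 \right)} \right)} + 109964} + a{\left(-182 \right)}} = \sqrt{\frac{1}{-551 + 109964} + 1} = \sqrt{\frac{1}{109413} + 1} = \sqrt{\frac{109414}{109413}} = \frac{\sqrt{1330145998}}{36471}$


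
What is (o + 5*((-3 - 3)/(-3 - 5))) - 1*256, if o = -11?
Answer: -1053/4 ≈ -263.25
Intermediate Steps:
(o + 5*((-3 - 3)/(-3 - 5))) - 1*256 = (-11 + 5*((-3 - 3)/(-3 - 5))) - 1*256 = (-11 + 5*(-6/(-8))) - 256 = (-11 + 5*(-6*(-⅛))) - 256 = (-11 + 5*(¾)) - 256 = (-11 + 15/4) - 256 = -29/4 - 256 = -1053/4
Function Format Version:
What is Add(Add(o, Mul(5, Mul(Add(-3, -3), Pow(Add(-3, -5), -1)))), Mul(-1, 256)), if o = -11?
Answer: Rational(-1053, 4) ≈ -263.25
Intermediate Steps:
Add(Add(o, Mul(5, Mul(Add(-3, -3), Pow(Add(-3, -5), -1)))), Mul(-1, 256)) = Add(Add(-11, Mul(5, Mul(Add(-3, -3), Pow(Add(-3, -5), -1)))), Mul(-1, 256)) = Add(Add(-11, Mul(5, Mul(-6, Pow(-8, -1)))), -256) = Add(Add(-11, Mul(5, Mul(-6, Rational(-1, 8)))), -256) = Add(Add(-11, Mul(5, Rational(3, 4))), -256) = Add(Add(-11, Rational(15, 4)), -256) = Add(Rational(-29, 4), -256) = Rational(-1053, 4)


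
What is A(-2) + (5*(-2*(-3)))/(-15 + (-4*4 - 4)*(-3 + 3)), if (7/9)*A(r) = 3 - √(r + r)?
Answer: 13/7 - 18*I/7 ≈ 1.8571 - 2.5714*I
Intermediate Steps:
A(r) = 27/7 - 9*√2*√r/7 (A(r) = 9*(3 - √(r + r))/7 = 9*(3 - √(2*r))/7 = 9*(3 - √2*√r)/7 = 27/7 - 9*√2*√r/7)
A(-2) + (5*(-2*(-3)))/(-15 + (-4*4 - 4)*(-3 + 3)) = (27/7 - 9*√2*√(-2)/7) + (5*(-2*(-3)))/(-15 + (-4*4 - 4)*(-3 + 3)) = (27/7 - 9*√2*I*√2/7) + (5*6)/(-15 + (-16 - 4)*0) = (27/7 - 18*I/7) + 30/(-15 - 20*0) = (27/7 - 18*I/7) + 30/(-15 + 0) = (27/7 - 18*I/7) + 30/(-15) = (27/7 - 18*I/7) + 30*(-1/15) = (27/7 - 18*I/7) - 2 = 13/7 - 18*I/7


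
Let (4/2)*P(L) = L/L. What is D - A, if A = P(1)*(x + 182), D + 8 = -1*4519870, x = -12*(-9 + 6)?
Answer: -4519987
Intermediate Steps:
x = 36 (x = -12*(-3) = 36)
P(L) = 1/2 (P(L) = (L/L)/2 = (1/2)*1 = 1/2)
D = -4519878 (D = -8 - 1*4519870 = -8 - 4519870 = -4519878)
A = 109 (A = (36 + 182)/2 = (1/2)*218 = 109)
D - A = -4519878 - 1*109 = -4519878 - 109 = -4519987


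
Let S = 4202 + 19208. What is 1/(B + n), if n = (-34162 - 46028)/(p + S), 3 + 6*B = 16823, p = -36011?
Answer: 37803/106214980 ≈ 0.00035591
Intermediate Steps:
B = 8410/3 (B = -1/2 + (1/6)*16823 = -1/2 + 16823/6 = 8410/3 ≈ 2803.3)
S = 23410
n = 80190/12601 (n = (-34162 - 46028)/(-36011 + 23410) = -80190/(-12601) = -80190*(-1/12601) = 80190/12601 ≈ 6.3638)
1/(B + n) = 1/(8410/3 + 80190/12601) = 1/(106214980/37803) = 37803/106214980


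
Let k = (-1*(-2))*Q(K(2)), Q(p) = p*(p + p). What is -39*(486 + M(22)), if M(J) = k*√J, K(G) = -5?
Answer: -18954 - 3900*√22 ≈ -37247.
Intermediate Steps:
Q(p) = 2*p² (Q(p) = p*(2*p) = 2*p²)
k = 100 (k = (-1*(-2))*(2*(-5)²) = 2*(2*25) = 2*50 = 100)
M(J) = 100*√J
-39*(486 + M(22)) = -39*(486 + 100*√22) = -18954 - 3900*√22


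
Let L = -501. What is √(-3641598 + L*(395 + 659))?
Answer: 2*I*√1042413 ≈ 2042.0*I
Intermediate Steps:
√(-3641598 + L*(395 + 659)) = √(-3641598 - 501*(395 + 659)) = √(-3641598 - 501*1054) = √(-3641598 - 528054) = √(-4169652) = 2*I*√1042413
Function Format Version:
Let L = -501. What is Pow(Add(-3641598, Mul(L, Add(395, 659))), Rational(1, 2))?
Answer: Mul(2, I, Pow(1042413, Rational(1, 2))) ≈ Mul(2042.0, I)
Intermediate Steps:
Pow(Add(-3641598, Mul(L, Add(395, 659))), Rational(1, 2)) = Pow(Add(-3641598, Mul(-501, Add(395, 659))), Rational(1, 2)) = Pow(Add(-3641598, Mul(-501, 1054)), Rational(1, 2)) = Pow(Add(-3641598, -528054), Rational(1, 2)) = Pow(-4169652, Rational(1, 2)) = Mul(2, I, Pow(1042413, Rational(1, 2)))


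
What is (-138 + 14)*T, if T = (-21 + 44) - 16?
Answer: -868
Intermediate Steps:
T = 7 (T = 23 - 16 = 7)
(-138 + 14)*T = (-138 + 14)*7 = -124*7 = -868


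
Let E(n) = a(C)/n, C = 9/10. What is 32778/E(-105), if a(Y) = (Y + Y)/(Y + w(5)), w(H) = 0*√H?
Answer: -1720845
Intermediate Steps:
C = 9/10 (C = 9*(⅒) = 9/10 ≈ 0.90000)
w(H) = 0
a(Y) = 2 (a(Y) = (Y + Y)/(Y + 0) = (2*Y)/Y = 2)
E(n) = 2/n
32778/E(-105) = 32778/((2/(-105))) = 32778/((2*(-1/105))) = 32778/(-2/105) = 32778*(-105/2) = -1720845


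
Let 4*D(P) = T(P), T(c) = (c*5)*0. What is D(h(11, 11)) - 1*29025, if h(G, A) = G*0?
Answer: -29025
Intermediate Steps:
T(c) = 0 (T(c) = (5*c)*0 = 0)
h(G, A) = 0
D(P) = 0 (D(P) = (1/4)*0 = 0)
D(h(11, 11)) - 1*29025 = 0 - 1*29025 = 0 - 29025 = -29025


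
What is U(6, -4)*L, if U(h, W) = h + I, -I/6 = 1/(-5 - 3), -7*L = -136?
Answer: 918/7 ≈ 131.14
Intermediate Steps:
L = 136/7 (L = -⅐*(-136) = 136/7 ≈ 19.429)
I = ¾ (I = -6/(-5 - 3) = -6/(-8) = -6*(-⅛) = ¾ ≈ 0.75000)
U(h, W) = ¾ + h (U(h, W) = h + ¾ = ¾ + h)
U(6, -4)*L = (¾ + 6)*(136/7) = (27/4)*(136/7) = 918/7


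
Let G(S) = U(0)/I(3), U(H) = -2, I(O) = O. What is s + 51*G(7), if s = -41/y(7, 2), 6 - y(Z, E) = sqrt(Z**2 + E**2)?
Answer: -332/17 + 41*sqrt(53)/17 ≈ -1.9715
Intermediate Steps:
y(Z, E) = 6 - sqrt(E**2 + Z**2) (y(Z, E) = 6 - sqrt(Z**2 + E**2) = 6 - sqrt(E**2 + Z**2))
s = -41/(6 - sqrt(53)) (s = -41/(6 - sqrt(2**2 + 7**2)) = -41/(6 - sqrt(4 + 49)) = -41/(6 - sqrt(53)) ≈ 32.029)
G(S) = -2/3
s + 51*G(7) = (246/17 + 41*sqrt(53)/17) + 51*(-2/3) = (246/17 + 41*sqrt(53)/17) - 34 = -332/17 + 41*sqrt(53)/17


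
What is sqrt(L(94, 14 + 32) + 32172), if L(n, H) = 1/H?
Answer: sqrt(68075998)/46 ≈ 179.37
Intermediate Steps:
sqrt(L(94, 14 + 32) + 32172) = sqrt(1/(14 + 32) + 32172) = sqrt(1/46 + 32172) = sqrt(1479913/46) = sqrt(68075998)/46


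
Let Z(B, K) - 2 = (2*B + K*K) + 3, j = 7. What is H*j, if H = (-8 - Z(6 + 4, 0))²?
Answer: 7623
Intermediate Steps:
Z(B, K) = 5 + K² + 2*B (Z(B, K) = 2 + ((2*B + K*K) + 3) = 2 + ((2*B + K²) + 3) = 2 + ((K² + 2*B) + 3) = 2 + (3 + K² + 2*B) = 5 + K² + 2*B)
H = 1089 (H = (-8 - (5 + 0² + 2*(6 + 4)))² = (-8 - (5 + 0 + 2*10))² = (-8 - (5 + 0 + 20))² = (-8 - 1*25)² = (-8 - 25)² = (-33)² = 1089)
H*j = 1089*7 = 7623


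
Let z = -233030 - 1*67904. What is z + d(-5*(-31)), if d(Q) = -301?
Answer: -301235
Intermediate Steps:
z = -300934 (z = -233030 - 67904 = -300934)
z + d(-5*(-31)) = -300934 - 301 = -301235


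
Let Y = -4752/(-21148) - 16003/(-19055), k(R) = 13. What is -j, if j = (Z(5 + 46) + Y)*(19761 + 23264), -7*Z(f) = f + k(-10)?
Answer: 49021702592965/141041299 ≈ 3.4757e+5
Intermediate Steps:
Y = 107245201/100743785 (Y = -4752*(-1/21148) - 16003*(-1/19055) = 1188/5287 + 16003/19055 = 107245201/100743785 ≈ 1.0645)
Z(f) = -13/7 - f/7 (Z(f) = -(f + 13)/7 = -(13 + f)/7 = -13/7 - f/7)
j = -49021702592965/141041299 (j = ((-13/7 - (5 + 46)/7) + 107245201/100743785)*(19761 + 23264) = ((-13/7 - ⅐*51) + 107245201/100743785)*43025 = ((-13/7 - 51/7) + 107245201/100743785)*43025 = (-64/7 + 107245201/100743785)*43025 = -5696885833/705206495*43025 = -49021702592965/141041299 ≈ -3.4757e+5)
-j = -1*(-49021702592965/141041299) = 49021702592965/141041299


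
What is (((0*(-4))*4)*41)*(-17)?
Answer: 0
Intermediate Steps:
(((0*(-4))*4)*41)*(-17) = ((0*4)*41)*(-17) = (0*41)*(-17) = 0*(-17) = 0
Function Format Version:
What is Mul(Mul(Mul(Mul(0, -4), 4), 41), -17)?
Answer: 0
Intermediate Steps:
Mul(Mul(Mul(Mul(0, -4), 4), 41), -17) = Mul(Mul(Mul(0, 4), 41), -17) = Mul(Mul(0, 41), -17) = Mul(0, -17) = 0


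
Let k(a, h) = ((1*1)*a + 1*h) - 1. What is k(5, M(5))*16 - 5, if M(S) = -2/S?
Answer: 263/5 ≈ 52.600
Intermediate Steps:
k(a, h) = -1 + a + h (k(a, h) = (1*a + h) - 1 = (a + h) - 1 = -1 + a + h)
k(5, M(5))*16 - 5 = (-1 + 5 - 2/5)*16 - 5 = (-1 + 5 - 2*⅕)*16 - 5 = (-1 + 5 - ⅖)*16 - 5 = (18/5)*16 - 5 = 288/5 - 5 = 263/5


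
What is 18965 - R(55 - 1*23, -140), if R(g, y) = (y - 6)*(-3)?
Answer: 18527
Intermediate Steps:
R(g, y) = 18 - 3*y (R(g, y) = (-6 + y)*(-3) = 18 - 3*y)
18965 - R(55 - 1*23, -140) = 18965 - (18 - 3*(-140)) = 18965 - (18 + 420) = 18965 - 1*438 = 18965 - 438 = 18527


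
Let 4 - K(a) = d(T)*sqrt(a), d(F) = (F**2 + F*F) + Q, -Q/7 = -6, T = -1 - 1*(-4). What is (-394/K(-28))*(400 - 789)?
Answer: 76633/12602 + 1149495*I*sqrt(7)/6301 ≈ 6.081 + 482.67*I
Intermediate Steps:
T = 3 (T = -1 + 4 = 3)
Q = 42 (Q = -7*(-6) = 42)
d(F) = 42 + 2*F**2 (d(F) = (F**2 + F*F) + 42 = (F**2 + F**2) + 42 = 2*F**2 + 42 = 42 + 2*F**2)
K(a) = 4 - 60*sqrt(a) (K(a) = 4 - (42 + 2*3**2)*sqrt(a) = 4 - (42 + 2*9)*sqrt(a) = 4 - (42 + 18)*sqrt(a) = 4 - 60*sqrt(a))
(-394/K(-28))*(400 - 789) = (-394/(4 - 120*I*sqrt(7)))*(400 - 789) = -394/(4 - 120*I*sqrt(7))*(-389) = 153266/(4 - 120*I*sqrt(7))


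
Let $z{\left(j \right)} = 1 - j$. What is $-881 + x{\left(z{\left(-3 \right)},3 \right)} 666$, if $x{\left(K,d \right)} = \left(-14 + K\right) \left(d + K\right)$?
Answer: $-47501$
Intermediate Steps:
$x{\left(K,d \right)} = \left(-14 + K\right) \left(K + d\right)$
$-881 + x{\left(z{\left(-3 \right)},3 \right)} 666 = -881 + \left(\left(1 - -3\right)^{2} - 14 \left(1 - -3\right) - 42 + \left(1 - -3\right) 3\right) 666 = -881 + \left(\left(1 + 3\right)^{2} - 14 \left(1 + 3\right) - 42 + \left(1 + 3\right) 3\right) 666 = -881 + \left(4^{2} - 56 - 42 + 4 \cdot 3\right) 666 = -881 + \left(16 - 56 - 42 + 12\right) 666 = -881 - 46620 = -47501$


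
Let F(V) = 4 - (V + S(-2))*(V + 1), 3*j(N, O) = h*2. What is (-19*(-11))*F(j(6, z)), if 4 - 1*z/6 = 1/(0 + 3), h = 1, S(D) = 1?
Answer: 2299/9 ≈ 255.44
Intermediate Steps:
z = 22 (z = 24 - 6/(0 + 3) = 24 - 6/3 = 24 - 6*1/3 = 24 - 2 = 22)
j(N, O) = 2/3 (j(N, O) = (1*2)/3 = (1/3)*2 = 2/3)
F(V) = 4 - (1 + V)**2 (F(V) = 4 - (V + 1)*(V + 1) = 4 - (1 + V)*(1 + V) = 4 - (1 + V)**2)
(-19*(-11))*F(j(6, z)) = (-19*(-11))*(3 - (2/3)**2 - 2*2/3) = 209*(3 - 1*4/9 - 4/3) = 209*(3 - 4/9 - 4/3) = 209*(11/9) = 2299/9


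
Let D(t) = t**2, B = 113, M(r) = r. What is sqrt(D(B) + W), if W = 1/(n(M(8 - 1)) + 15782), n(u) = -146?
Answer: sqrt(780455636265)/7818 ≈ 113.00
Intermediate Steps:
W = 1/15636 (W = 1/(-146 + 15782) = 1/15636 ≈ 6.3955e-5)
sqrt(D(B) + W) = sqrt(113**2 + 1/15636) = sqrt(12769 + 1/15636) = sqrt(199656085/15636) = sqrt(780455636265)/7818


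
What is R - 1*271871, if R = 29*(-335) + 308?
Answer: -281278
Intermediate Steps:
R = -9407 (R = -9715 + 308 = -9407)
R - 1*271871 = -9407 - 1*271871 = -9407 - 271871 = -281278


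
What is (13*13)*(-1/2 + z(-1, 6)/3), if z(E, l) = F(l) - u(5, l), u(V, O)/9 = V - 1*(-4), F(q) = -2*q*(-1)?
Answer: -7943/2 ≈ -3971.5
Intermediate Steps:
F(q) = 2*q
u(V, O) = 36 + 9*V (u(V, O) = 9*(V - 1*(-4)) = 9*(V + 4) = 9*(4 + V) = 36 + 9*V)
z(E, l) = -81 + 2*l (z(E, l) = 2*l - (36 + 9*5) = 2*l - (36 + 45) = 2*l - 1*81 = 2*l - 81 = -81 + 2*l)
(13*13)*(-1/2 + z(-1, 6)/3) = (13*13)*(-1/2 + (-81 + 2*6)/3) = 169*(-1*1/2 + (-81 + 12)*(1/3)) = 169*(-1/2 - 69*1/3) = 169*(-1/2 - 23) = 169*(-47/2) = -7943/2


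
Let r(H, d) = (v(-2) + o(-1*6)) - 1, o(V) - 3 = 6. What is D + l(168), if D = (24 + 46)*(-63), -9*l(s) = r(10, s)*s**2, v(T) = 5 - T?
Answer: -51450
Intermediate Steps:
o(V) = 9 (o(V) = 3 + 6 = 9)
r(H, d) = 15 (r(H, d) = ((5 - 1*(-2)) + 9) - 1 = ((5 + 2) + 9) - 1 = (7 + 9) - 1 = 16 - 1 = 15)
l(s) = -5*s**2/3
D = -4410 (D = 70*(-63) = -4410)
D + l(168) = -4410 - 5/3*168**2 = -4410 - 5/3*28224 = -4410 - 47040 = -51450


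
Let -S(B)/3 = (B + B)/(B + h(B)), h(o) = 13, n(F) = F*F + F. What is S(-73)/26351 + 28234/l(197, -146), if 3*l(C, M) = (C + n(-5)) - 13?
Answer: 929992047/2239835 ≈ 415.21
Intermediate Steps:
n(F) = F + F² (n(F) = F² + F = F + F²)
l(C, M) = 7/3 + C/3 (l(C, M) = ((C - 5*(1 - 5)) - 13)/3 = ((C - 5*(-4)) - 13)/3 = ((C + 20) - 13)/3 = ((20 + C) - 13)/3 = (7 + C)/3 = 7/3 + C/3)
S(B) = -6*B/(13 + B) (S(B) = -3*(B + B)/(B + 13) = -3*2*B/(13 + B) = -6*B/(13 + B))
S(-73)/26351 + 28234/l(197, -146) = -6*(-73)/(13 - 73)/26351 + 28234/(7/3 + (⅓)*197) = -6*(-73)/(-60)*(1/26351) + 28234/(7/3 + 197/3) = -6*(-73)*(-1/60)*(1/26351) + 28234/68 = -73/10*1/26351 + 28234*(1/68) = -73/263510 + 14117/34 = 929992047/2239835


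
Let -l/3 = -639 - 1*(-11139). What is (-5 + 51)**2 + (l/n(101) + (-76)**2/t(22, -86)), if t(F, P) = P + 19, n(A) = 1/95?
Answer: -200361504/67 ≈ -2.9905e+6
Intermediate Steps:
n(A) = 1/95
t(F, P) = 19 + P
l = -31500 (l = -3*(-639 - 1*(-11139)) = -3*(-639 + 11139) = -3*10500 = -31500)
(-5 + 51)**2 + (l/n(101) + (-76)**2/t(22, -86)) = (-5 + 51)**2 + (-31500/1/95 + (-76)**2/(19 - 86)) = 46**2 + (-31500*95 + 5776/(-67)) = 2116 + (-2992500 + 5776*(-1/67)) = 2116 + (-2992500 - 5776/67) = 2116 - 200503276/67 = -200361504/67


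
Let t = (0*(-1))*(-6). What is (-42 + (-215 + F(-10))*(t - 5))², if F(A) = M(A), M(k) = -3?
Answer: 1098304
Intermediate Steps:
t = 0 (t = 0*(-6) = 0)
F(A) = -3
(-42 + (-215 + F(-10))*(t - 5))² = (-42 + (-215 - 3)*(0 - 5))² = (-42 - 218*(-5))² = (-42 + 1090)² = 1048² = 1098304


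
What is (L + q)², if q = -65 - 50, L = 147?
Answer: 1024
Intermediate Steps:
q = -115
(L + q)² = (147 - 115)² = 32² = 1024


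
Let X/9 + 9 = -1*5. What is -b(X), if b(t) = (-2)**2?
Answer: -4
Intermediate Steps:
X = -126 (X = -81 + 9*(-1*5) = -81 + 9*(-5) = -81 - 45 = -126)
b(t) = 4
-b(X) = -1*4 = -4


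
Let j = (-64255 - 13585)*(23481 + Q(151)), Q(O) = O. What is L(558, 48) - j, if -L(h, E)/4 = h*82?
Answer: 1839331856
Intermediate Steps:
L(h, E) = -328*h (L(h, E) = -4*h*82 = -328*h)
j = -1839514880 (j = (-64255 - 13585)*(23481 + 151) = -77840*23632 = -1839514880)
L(558, 48) - j = -328*558 - 1*(-1839514880) = -183024 + 1839514880 = 1839331856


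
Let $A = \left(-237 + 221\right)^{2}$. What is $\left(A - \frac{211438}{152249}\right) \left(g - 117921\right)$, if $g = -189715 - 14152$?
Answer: $- \frac{12473888499128}{152249} \approx -8.1931 \cdot 10^{7}$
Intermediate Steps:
$A = 256$ ($A = \left(-16\right)^{2} = 256$)
$g = -203867$
$\left(A - \frac{211438}{152249}\right) \left(g - 117921\right) = \left(256 - \frac{211438}{152249}\right) \left(-203867 - 117921\right) = \left(256 - \frac{211438}{152249}\right) \left(-321788\right) = \frac{38764306}{152249} \left(-321788\right) = - \frac{12473888499128}{152249}$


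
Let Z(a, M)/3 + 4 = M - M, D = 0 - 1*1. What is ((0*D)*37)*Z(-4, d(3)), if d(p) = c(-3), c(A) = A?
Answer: 0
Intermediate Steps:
d(p) = -3
D = -1 (D = 0 - 1 = -1)
Z(a, M) = -12 (Z(a, M) = -12 + 3*(M - M) = -12 + 3*0 = -12 + 0 = -12)
((0*D)*37)*Z(-4, d(3)) = ((0*(-1))*37)*(-12) = (0*37)*(-12) = 0*(-12) = 0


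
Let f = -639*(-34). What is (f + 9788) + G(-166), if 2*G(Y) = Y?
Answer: 31431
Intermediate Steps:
G(Y) = Y/2
f = 21726
(f + 9788) + G(-166) = (21726 + 9788) + (½)*(-166) = 31514 - 83 = 31431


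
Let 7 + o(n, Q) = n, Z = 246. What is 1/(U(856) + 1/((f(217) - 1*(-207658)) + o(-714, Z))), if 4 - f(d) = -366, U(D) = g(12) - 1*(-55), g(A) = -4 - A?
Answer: 207307/8084974 ≈ 0.025641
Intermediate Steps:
o(n, Q) = -7 + n
U(D) = 39 (U(D) = (-4 - 1*12) - 1*(-55) = (-4 - 12) + 55 = -16 + 55 = 39)
f(d) = 370 (f(d) = 4 - 1*(-366) = 4 + 366 = 370)
1/(U(856) + 1/((f(217) - 1*(-207658)) + o(-714, Z))) = 1/(39 + 1/((370 - 1*(-207658)) + (-7 - 714))) = 1/(39 + 1/((370 + 207658) - 721)) = 1/(39 + 1/(208028 - 721)) = 1/(39 + 1/207307) = 1/(8084974/207307) = 207307/8084974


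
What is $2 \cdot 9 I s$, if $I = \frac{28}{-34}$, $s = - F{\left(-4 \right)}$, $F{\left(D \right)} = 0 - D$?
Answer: $\frac{1008}{17} \approx 59.294$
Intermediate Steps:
$F{\left(D \right)} = - D$
$s = -4$ ($s = - \left(-1\right) \left(-4\right) = \left(-1\right) 4 = -4$)
$I = - \frac{14}{17}$ ($I = 28 \left(- \frac{1}{34}\right) = - \frac{14}{17} \approx -0.82353$)
$2 \cdot 9 I s = 2 \cdot 9 \left(- \frac{14}{17}\right) \left(-4\right) = 18 \left(- \frac{14}{17}\right) \left(-4\right) = \left(- \frac{252}{17}\right) \left(-4\right) = \frac{1008}{17}$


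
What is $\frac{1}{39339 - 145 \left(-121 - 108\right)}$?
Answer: $\frac{1}{72544} \approx 1.3785 \cdot 10^{-5}$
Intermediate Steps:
$\frac{1}{39339 - 145 \left(-121 - 108\right)} = \frac{1}{39339 - -33205} = \frac{1}{39339 + 33205} = \frac{1}{72544}$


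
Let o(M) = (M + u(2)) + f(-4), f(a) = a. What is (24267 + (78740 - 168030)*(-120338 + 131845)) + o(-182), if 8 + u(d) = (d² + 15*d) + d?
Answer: -1027435921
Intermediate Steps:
u(d) = -8 + d² + 16*d (u(d) = -8 + ((d² + 15*d) + d) = -8 + (d² + 16*d) = -8 + d² + 16*d)
o(M) = 24 + M (o(M) = (M + (-8 + 2² + 16*2)) - 4 = (M + (-8 + 4 + 32)) - 4 = (M + 28) - 4 = (28 + M) - 4 = 24 + M)
(24267 + (78740 - 168030)*(-120338 + 131845)) + o(-182) = (24267 + (78740 - 168030)*(-120338 + 131845)) + (24 - 182) = (24267 - 89290*11507) - 158 = (24267 - 1027460030) - 158 = -1027435763 - 158 = -1027435921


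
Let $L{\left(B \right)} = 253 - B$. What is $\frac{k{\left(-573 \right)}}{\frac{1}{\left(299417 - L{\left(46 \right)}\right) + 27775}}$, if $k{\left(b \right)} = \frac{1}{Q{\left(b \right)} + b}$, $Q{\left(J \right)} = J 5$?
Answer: $- \frac{108995}{1146} \approx -95.109$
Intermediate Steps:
$Q{\left(J \right)} = 5 J$
$k{\left(b \right)} = \frac{1}{6 b}$ ($k{\left(b \right)} = \frac{1}{5 b + b} = \frac{1}{6 b}$)
$\frac{k{\left(-573 \right)}}{\frac{1}{\left(299417 - L{\left(46 \right)}\right) + 27775}} = \frac{\frac{1}{6} \frac{1}{-573}}{\frac{1}{\left(299417 - \left(253 - 46\right)\right) + 27775}} = \frac{\frac{1}{6} \left(- \frac{1}{573}\right)}{\frac{1}{\left(299417 - \left(253 - 46\right)\right) + 27775}} = - \frac{1}{3438 \frac{1}{\left(299417 - 207\right) + 27775}} = - \frac{1}{3438 \frac{1}{299210 + 27775}} = - \frac{1}{3438 \cdot \frac{1}{326985}} = - \frac{\frac{1}{\frac{1}{326985}}}{3438} = \left(- \frac{1}{3438}\right) 326985 = - \frac{108995}{1146}$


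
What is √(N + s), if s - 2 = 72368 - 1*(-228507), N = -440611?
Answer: 3*I*√15526 ≈ 373.81*I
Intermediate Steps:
s = 300877 (s = 2 + (72368 - 1*(-228507)) = 2 + (72368 + 228507) = 2 + 300875 = 300877)
√(N + s) = √(-440611 + 300877) = √(-139734) = 3*I*√15526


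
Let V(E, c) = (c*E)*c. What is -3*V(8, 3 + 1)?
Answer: -384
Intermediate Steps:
V(E, c) = E*c² (V(E, c) = (E*c)*c = E*c²)
-3*V(8, 3 + 1) = -24*(3 + 1)² = -24*4² = -24*16 = -3*128 = -384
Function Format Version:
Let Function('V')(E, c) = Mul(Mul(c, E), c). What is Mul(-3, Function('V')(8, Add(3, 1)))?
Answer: -384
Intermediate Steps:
Function('V')(E, c) = Mul(E, Pow(c, 2)) (Function('V')(E, c) = Mul(Mul(E, c), c) = Mul(E, Pow(c, 2)))
Mul(-3, Function('V')(8, Add(3, 1))) = Mul(-3, Mul(8, Pow(Add(3, 1), 2))) = Mul(-3, Mul(8, Pow(4, 2))) = Mul(-3, Mul(8, 16)) = Mul(-3, 128) = -384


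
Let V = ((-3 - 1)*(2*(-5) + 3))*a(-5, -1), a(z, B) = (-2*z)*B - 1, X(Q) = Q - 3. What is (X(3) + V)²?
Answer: 94864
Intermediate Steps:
X(Q) = -3 + Q
a(z, B) = -1 - 2*B*z (a(z, B) = -2*B*z - 1 = -1 - 2*B*z)
V = -308 (V = ((-3 - 1)*(2*(-5) + 3))*(-1 - 2*(-1)*(-5)) = (-4*(-10 + 3))*(-1 - 10) = -4*(-7)*(-11) = 28*(-11) = -308)
(X(3) + V)² = ((-3 + 3) - 308)² = (0 - 308)² = (-308)² = 94864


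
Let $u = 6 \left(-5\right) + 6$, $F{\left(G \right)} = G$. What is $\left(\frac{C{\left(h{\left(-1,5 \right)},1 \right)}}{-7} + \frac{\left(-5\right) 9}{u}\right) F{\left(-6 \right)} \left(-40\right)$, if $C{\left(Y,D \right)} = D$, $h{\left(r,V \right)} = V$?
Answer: $\frac{2910}{7} \approx 415.71$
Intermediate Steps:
$u = -24$ ($u = -30 + 6 = -24$)
$\left(\frac{C{\left(h{\left(-1,5 \right)},1 \right)}}{-7} + \frac{\left(-5\right) 9}{u}\right) F{\left(-6 \right)} \left(-40\right) = \left(1 \frac{1}{-7} + \frac{\left(-5\right) 9}{-24}\right) \left(-6\right) \left(-40\right) = \left(1 \left(- \frac{1}{7}\right) - - \frac{15}{8}\right) \left(-6\right) \left(-40\right) = \left(- \frac{1}{7} + \frac{15}{8}\right) \left(-6\right) \left(-40\right) = \frac{97}{56} \left(-6\right) \left(-40\right) = \left(- \frac{291}{28}\right) \left(-40\right) = \frac{2910}{7}$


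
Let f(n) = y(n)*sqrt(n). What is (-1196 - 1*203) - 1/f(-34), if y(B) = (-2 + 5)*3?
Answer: -1399 + I*sqrt(34)/306 ≈ -1399.0 + 0.019055*I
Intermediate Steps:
y(B) = 9 (y(B) = 3*3 = 9)
f(n) = 9*sqrt(n)
(-1196 - 1*203) - 1/f(-34) = (-1196 - 1*203) - 1/(9*sqrt(-34)) = (-1196 - 203) - 1/(9*(I*sqrt(34))) = -1399 - 1/(9*I*sqrt(34)) = -1399 - (-1)*I*sqrt(34)/306 = -1399 + I*sqrt(34)/306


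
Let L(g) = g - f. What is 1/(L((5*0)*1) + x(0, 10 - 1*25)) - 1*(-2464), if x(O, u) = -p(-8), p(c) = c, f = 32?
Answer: 59135/24 ≈ 2464.0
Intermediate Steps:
x(O, u) = 8 (x(O, u) = -1*(-8) = 8)
L(g) = -32 + g (L(g) = g - 1*32 = g - 32 = -32 + g)
1/(L((5*0)*1) + x(0, 10 - 1*25)) - 1*(-2464) = 1/((-32 + (5*0)*1) + 8) - 1*(-2464) = 1/((-32 + 0*1) + 8) + 2464 = 1/((-32 + 0) + 8) + 2464 = 1/(-32 + 8) + 2464 = 1/(-24) + 2464 = -1/24 + 2464 = 59135/24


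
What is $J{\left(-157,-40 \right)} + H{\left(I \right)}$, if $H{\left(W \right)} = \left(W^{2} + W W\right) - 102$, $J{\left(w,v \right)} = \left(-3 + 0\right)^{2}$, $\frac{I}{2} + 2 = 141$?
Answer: $154475$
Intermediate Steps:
$I = 278$ ($I = -4 + 2 \cdot 141 = -4 + 282 = 278$)
$J{\left(w,v \right)} = 9$ ($J{\left(w,v \right)} = \left(-3\right)^{2} = 9$)
$H{\left(W \right)} = -102 + 2 W^{2}$ ($H{\left(W \right)} = \left(W^{2} + W^{2}\right) - 102 = 2 W^{2} - 102 = -102 + 2 W^{2}$)
$J{\left(-157,-40 \right)} + H{\left(I \right)} = 9 - \left(102 - 2 \cdot 278^{2}\right) = 9 + \left(-102 + 2 \cdot 77284\right) = 9 + \left(-102 + 154568\right) = 9 + 154466 = 154475$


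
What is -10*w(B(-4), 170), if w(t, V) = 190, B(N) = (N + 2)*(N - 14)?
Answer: -1900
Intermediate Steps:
B(N) = (-14 + N)*(2 + N) (B(N) = (2 + N)*(-14 + N) = (-14 + N)*(2 + N))
-10*w(B(-4), 170) = -10*190 = -1*1900 = -1900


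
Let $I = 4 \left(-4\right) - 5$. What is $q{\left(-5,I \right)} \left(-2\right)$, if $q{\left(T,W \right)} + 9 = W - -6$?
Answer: $48$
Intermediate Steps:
$I = -21$ ($I = -16 - 5 = -21$)
$q{\left(T,W \right)} = -3 + W$ ($q{\left(T,W \right)} = -9 + \left(W - -6\right) = -9 + \left(W + 6\right) = -9 + \left(6 + W\right) = -3 + W$)
$q{\left(-5,I \right)} \left(-2\right) = \left(-3 - 21\right) \left(-2\right) = \left(-24\right) \left(-2\right) = 48$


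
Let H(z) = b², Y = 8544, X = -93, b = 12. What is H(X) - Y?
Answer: -8400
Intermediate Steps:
H(z) = 144 (H(z) = 12² = 144)
H(X) - Y = 144 - 1*8544 = 144 - 8544 = -8400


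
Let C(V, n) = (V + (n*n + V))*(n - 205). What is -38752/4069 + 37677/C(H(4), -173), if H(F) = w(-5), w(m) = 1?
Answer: -146196752683/15345444114 ≈ -9.5270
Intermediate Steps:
H(F) = 1
C(V, n) = (-205 + n)*(n**2 + 2*V) (C(V, n) = (V + (n**2 + V))*(-205 + n) = (V + (V + n**2))*(-205 + n) = (n**2 + 2*V)*(-205 + n) = (-205 + n)*(n**2 + 2*V))
-38752/4069 + 37677/C(H(4), -173) = -38752/4069 + 37677/((-173)**3 - 410*1 - 205*(-173)**2 + 2*1*(-173)) = -38752*1/4069 + 37677/(-5177717 - 410 - 205*29929 - 346) = -38752/4069 + 37677/(-5177717 - 410 - 6135445 - 346) = -38752/4069 + 37677/(-11313918) = -38752/4069 + 37677*(-1/11313918) = -38752/4069 - 12559/3771306 = -146196752683/15345444114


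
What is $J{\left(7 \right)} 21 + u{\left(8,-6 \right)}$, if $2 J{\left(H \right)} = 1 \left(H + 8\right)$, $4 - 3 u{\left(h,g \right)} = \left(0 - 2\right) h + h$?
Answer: $\frac{323}{2} \approx 161.5$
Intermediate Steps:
$u{\left(h,g \right)} = \frac{4}{3} + \frac{h}{3}$ ($u{\left(h,g \right)} = \frac{4}{3} - \frac{\left(0 - 2\right) h + h}{3} = \frac{4}{3} - \frac{- 2 h + h}{3} = \frac{4}{3} - \frac{\left(-1\right) h}{3} = \frac{4}{3} + \frac{h}{3}$)
$J{\left(H \right)} = 4 + \frac{H}{2}$ ($J{\left(H \right)} = \frac{1 \left(H + 8\right)}{2} = \frac{1 \left(8 + H\right)}{2} = \frac{8 + H}{2} = 4 + \frac{H}{2}$)
$J{\left(7 \right)} 21 + u{\left(8,-6 \right)} = \left(4 + \frac{1}{2} \cdot 7\right) 21 + \left(\frac{4}{3} + \frac{1}{3} \cdot 8\right) = \left(4 + \frac{7}{2}\right) 21 + \left(\frac{4}{3} + \frac{8}{3}\right) = \frac{15}{2} \cdot 21 + 4 = \frac{315}{2} + 4 = \frac{323}{2}$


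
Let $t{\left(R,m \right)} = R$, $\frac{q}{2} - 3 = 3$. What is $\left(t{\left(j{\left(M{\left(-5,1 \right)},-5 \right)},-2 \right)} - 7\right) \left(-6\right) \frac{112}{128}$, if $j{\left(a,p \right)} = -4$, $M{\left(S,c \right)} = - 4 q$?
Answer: $\frac{231}{4} \approx 57.75$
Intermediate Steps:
$q = 12$ ($q = 6 + 2 \cdot 3 = 6 + 6 = 12$)
$M{\left(S,c \right)} = -48$ ($M{\left(S,c \right)} = \left(-4\right) 12 = -48$)
$\left(t{\left(j{\left(M{\left(-5,1 \right)},-5 \right)},-2 \right)} - 7\right) \left(-6\right) \frac{112}{128} = \left(-4 - 7\right) \left(-6\right) \frac{112}{128} = \left(-11\right) \left(-6\right) 112 \cdot \frac{1}{128} = 66 \cdot \frac{7}{8} = \frac{231}{4}$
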